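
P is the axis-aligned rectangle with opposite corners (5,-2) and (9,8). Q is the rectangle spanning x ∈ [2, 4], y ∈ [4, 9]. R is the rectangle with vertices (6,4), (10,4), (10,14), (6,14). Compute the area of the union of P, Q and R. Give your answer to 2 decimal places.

By inclusion–exclusion:
Individual areas: |P| = 40, |Q| = 10, |R| = 40.
|P∩Q| = 0 (no overlap).
|P∩R|: x∈[6,9], y∈[4,8] → 3·4 = 12.
|Q∩R| = 0 (no overlap).
|P∩Q∩R| = 0.
|P ∪ Q ∪ R| = 90 − 12 + 0 = 78.00.

78.00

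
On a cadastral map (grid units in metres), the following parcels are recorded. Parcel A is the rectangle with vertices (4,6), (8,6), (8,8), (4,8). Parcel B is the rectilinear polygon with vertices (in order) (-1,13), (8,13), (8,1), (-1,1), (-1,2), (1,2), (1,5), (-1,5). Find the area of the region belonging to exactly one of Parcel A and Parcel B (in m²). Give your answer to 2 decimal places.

|Parcel A| = 8, |Parcel B| = 102, |Parcel A∩Parcel B| = 8.
|Parcel A △ Parcel B| = |Parcel A| + |Parcel B| − 2·|Parcel A∩Parcel B| = 8 + 102 − 16 = 94.00.

94.00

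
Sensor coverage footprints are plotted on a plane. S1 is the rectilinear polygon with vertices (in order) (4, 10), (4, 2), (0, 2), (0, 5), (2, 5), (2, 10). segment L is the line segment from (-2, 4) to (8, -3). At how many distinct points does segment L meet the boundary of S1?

The segment meets the boundary at (0.857,2), (0,2.6).

2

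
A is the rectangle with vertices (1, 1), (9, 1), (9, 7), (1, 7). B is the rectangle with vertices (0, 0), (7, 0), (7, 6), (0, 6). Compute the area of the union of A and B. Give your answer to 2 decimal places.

60.00

By inclusion–exclusion:
Individual areas: |A| = 48, |B| = 42.
|A∩B|: x∈[1,7], y∈[1,6] → 6·5 = 30.
|A ∪ B| = 90 − 30 = 60.00.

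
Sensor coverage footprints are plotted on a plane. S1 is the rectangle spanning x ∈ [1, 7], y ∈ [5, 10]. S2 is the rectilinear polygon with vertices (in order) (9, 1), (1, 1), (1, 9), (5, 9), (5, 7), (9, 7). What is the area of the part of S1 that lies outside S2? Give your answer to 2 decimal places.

10.00

|S1| = 30, |S1∩S2| = 20.
|S1 ∖ S2| = |S1| − |S1∩S2| = 30 − 20 = 10.00.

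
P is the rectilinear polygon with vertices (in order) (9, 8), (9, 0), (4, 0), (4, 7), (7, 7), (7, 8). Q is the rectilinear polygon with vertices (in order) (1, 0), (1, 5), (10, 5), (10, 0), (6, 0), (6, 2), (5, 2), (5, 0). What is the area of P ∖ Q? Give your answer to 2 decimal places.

14.00

|P| = 37, |P∩Q| = 23.
|P ∖ Q| = |P| − |P∩Q| = 37 − 23 = 14.00.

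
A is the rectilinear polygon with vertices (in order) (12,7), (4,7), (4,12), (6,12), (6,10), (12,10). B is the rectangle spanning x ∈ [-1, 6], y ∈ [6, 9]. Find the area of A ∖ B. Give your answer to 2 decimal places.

|A| = 28, |A∩B| = 4.
|A ∖ B| = |A| − |A∩B| = 28 − 4 = 24.00.

24.00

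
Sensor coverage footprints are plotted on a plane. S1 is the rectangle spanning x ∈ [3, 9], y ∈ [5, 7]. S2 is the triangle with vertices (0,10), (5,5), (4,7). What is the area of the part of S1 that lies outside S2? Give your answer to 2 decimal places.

|S1| = 12, |S1∩S2| = 1.
|S1 ∖ S2| = |S1| − |S1∩S2| = 12 − 1 = 11.00.

11.00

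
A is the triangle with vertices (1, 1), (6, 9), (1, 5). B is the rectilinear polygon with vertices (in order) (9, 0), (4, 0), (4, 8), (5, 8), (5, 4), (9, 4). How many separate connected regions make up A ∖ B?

2

A ∖ B splits into 2 disjoint pieces (area 8.4, area 0.425).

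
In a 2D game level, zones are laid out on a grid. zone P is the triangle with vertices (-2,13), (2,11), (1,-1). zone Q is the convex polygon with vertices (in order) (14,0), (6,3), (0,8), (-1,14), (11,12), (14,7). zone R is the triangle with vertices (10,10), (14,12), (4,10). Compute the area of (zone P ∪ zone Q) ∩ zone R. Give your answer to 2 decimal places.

5.07

The region (zone P ∪ zone Q) ∩ zone R is the polygon with vertices (11.692,10.846), (10,10), (4,10), (11.321,11.464).
By the shoelace formula its area is 5.07.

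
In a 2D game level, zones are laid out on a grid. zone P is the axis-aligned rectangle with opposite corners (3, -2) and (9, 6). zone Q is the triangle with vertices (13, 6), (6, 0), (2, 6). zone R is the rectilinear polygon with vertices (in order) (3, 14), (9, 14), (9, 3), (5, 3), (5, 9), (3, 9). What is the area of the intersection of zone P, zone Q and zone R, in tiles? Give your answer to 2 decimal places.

The intersection is the polygon with vertices (9,6), (9,3), (5,3), (5,6).
By the shoelace formula its area is 12.00.

12.00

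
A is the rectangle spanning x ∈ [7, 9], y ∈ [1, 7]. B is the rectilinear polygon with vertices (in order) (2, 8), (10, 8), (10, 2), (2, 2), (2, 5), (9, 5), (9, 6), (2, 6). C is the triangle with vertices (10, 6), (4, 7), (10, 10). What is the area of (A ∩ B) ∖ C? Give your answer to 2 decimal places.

6.67

|A ∩ B| = 8.
|(A ∩ B) ∩ C| = 1.3333.
|(A ∩ B) ∖ C| = 8 − 1.3333 = 6.67.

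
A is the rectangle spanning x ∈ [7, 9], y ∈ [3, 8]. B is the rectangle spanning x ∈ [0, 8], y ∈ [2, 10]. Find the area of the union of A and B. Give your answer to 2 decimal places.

By inclusion–exclusion:
Individual areas: |A| = 10, |B| = 64.
|A∩B|: x∈[7,8], y∈[3,8] → 1·5 = 5.
|A ∪ B| = 74 − 5 = 69.00.

69.00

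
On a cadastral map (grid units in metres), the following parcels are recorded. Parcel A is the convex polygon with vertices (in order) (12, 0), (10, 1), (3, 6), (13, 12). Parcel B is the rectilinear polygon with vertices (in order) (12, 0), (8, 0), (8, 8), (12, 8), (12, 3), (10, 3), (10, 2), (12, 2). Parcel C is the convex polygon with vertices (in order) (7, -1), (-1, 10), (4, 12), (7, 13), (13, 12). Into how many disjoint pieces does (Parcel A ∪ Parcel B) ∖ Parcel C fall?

1

(Parcel A ∪ Parcel B) ∖ Parcel C is a single connected region.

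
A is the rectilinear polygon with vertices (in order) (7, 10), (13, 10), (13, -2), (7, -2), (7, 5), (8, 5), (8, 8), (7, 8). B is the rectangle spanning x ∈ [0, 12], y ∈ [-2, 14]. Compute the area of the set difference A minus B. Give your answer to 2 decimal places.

|A| = 69, |A∩B| = 57.
|A ∖ B| = |A| − |A∩B| = 69 − 57 = 12.00.

12.00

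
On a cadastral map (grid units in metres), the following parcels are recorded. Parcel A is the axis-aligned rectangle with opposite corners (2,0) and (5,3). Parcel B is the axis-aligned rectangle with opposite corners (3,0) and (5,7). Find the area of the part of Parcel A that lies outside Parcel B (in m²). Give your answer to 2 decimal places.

3.00

|Parcel A∩Parcel B|: x∈[3,5], y∈[0,3] → 2·3 = 6.
|Parcel A| = 9.
|Parcel A ∖ Parcel B| = |Parcel A| − |Parcel A∩Parcel B| = 9 − 6 = 3.00.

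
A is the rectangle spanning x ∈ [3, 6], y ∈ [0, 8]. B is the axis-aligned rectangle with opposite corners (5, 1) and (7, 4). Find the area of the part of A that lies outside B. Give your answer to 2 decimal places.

|A∩B|: x∈[5,6], y∈[1,4] → 1·3 = 3.
|A| = 24.
|A ∖ B| = |A| − |A∩B| = 24 − 3 = 21.00.

21.00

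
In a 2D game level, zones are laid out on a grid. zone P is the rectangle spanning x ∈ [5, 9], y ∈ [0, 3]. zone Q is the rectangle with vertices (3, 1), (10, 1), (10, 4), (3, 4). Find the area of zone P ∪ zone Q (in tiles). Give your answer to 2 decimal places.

By inclusion–exclusion:
Individual areas: |zone P| = 12, |zone Q| = 21.
|zone P∩zone Q|: x∈[5,9], y∈[1,3] → 4·2 = 8.
|zone P ∪ zone Q| = 33 − 8 = 25.00.

25.00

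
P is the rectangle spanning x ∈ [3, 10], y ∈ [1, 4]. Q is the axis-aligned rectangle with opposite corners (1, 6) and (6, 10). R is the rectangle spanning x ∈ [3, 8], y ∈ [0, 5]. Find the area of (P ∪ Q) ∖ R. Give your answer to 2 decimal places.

|P ∪ Q| = 41.
|(P ∪ Q) ∩ R| = 15.
|(P ∪ Q) ∖ R| = 41 − 15 = 26.00.

26.00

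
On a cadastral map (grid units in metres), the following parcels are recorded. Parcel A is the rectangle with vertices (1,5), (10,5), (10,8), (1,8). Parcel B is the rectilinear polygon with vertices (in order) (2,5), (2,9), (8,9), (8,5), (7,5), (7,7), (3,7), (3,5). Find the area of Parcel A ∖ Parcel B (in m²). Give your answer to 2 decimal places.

17.00

|Parcel A| = 27, |Parcel A∩Parcel B| = 10.
|Parcel A ∖ Parcel B| = |Parcel A| − |Parcel A∩Parcel B| = 27 − 10 = 17.00.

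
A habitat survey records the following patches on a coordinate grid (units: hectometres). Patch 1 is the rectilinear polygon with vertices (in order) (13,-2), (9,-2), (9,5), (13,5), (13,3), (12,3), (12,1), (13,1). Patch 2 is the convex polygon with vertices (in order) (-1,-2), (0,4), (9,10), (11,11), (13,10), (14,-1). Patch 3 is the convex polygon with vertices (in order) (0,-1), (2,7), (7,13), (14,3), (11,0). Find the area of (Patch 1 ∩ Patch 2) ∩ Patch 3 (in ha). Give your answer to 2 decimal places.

16.57

The region (Patch 1 ∩ Patch 2) ∩ Patch 3 is the polygon with vertices (12.6,5), (13,4.429), (13,3), (12,3), (12,1), (11,0), (9,-0.182), (9,5).
By the shoelace formula its area is 16.57.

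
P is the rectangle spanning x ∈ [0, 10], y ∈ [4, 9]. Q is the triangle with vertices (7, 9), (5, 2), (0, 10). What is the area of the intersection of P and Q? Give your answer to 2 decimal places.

The intersection is the polygon with vertices (7,9), (5.571,4), (3.75,4), (0.625,9).
By the shoelace formula its area is 20.49.

20.49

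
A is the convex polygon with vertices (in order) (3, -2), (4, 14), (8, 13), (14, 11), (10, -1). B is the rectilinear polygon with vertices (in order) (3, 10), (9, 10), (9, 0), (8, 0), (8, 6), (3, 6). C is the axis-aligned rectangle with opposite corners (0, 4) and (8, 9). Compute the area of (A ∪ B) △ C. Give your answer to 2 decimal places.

|A ∪ B| = 125.
|(A ∪ B) ∩ C| = 24.125.
|(A ∪ B) △ C| = 125 + 40 − 48.25 = 116.75.

116.75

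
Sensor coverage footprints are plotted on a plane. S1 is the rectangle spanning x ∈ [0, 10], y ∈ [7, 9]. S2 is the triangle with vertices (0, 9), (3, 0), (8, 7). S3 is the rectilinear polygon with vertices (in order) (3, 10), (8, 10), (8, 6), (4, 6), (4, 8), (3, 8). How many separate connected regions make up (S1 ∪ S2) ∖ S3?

2

(S1 ∪ S2) ∖ S3 splits into 2 disjoint pieces (area 4, area 29.0238).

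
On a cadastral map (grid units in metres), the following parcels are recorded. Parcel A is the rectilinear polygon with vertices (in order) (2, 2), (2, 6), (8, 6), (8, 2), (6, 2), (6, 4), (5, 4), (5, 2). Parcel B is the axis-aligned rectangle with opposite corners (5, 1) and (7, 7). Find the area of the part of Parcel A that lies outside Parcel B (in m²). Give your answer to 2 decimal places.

16.00

|Parcel A| = 22, |Parcel A∩Parcel B| = 6.
|Parcel A ∖ Parcel B| = |Parcel A| − |Parcel A∩Parcel B| = 22 − 6 = 16.00.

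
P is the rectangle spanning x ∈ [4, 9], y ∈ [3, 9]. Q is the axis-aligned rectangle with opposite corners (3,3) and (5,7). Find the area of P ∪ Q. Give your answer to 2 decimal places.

By inclusion–exclusion:
Individual areas: |P| = 30, |Q| = 8.
|P∩Q|: x∈[4,5], y∈[3,7] → 1·4 = 4.
|P ∪ Q| = 38 − 4 = 34.00.

34.00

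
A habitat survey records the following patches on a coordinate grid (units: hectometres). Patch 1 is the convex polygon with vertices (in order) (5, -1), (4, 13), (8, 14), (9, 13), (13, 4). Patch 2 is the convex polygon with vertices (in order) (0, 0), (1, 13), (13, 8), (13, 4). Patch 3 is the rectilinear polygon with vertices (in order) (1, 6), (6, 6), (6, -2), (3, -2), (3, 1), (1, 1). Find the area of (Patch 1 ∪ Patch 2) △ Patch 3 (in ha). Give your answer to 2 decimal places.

114.91

|Patch 1 ∪ Patch 2| = 133.8102.
|(Patch 1 ∪ Patch 2) ∩ Patch 3| = 26.4511.
|(Patch 1 ∪ Patch 2) △ Patch 3| = 133.8102 + 34 − 52.9023 = 114.91.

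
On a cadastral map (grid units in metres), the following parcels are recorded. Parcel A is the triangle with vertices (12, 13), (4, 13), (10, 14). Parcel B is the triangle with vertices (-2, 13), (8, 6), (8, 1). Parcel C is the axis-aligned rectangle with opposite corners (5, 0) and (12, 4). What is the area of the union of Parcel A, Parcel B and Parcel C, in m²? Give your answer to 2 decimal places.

By inclusion–exclusion:
Individual areas: |Parcel A| = 4, |Parcel B| = 25, |Parcel C| = 28.
|Parcel A∩Parcel B| = 0.
|Parcel A∩Parcel C| = 0.
|Parcel B∩Parcel C| = 3.75.
|Parcel A∩Parcel B∩Parcel C| = 0.
|Parcel A ∪ Parcel B ∪ Parcel C| = 57 − 3.75 + 0 = 53.25.

53.25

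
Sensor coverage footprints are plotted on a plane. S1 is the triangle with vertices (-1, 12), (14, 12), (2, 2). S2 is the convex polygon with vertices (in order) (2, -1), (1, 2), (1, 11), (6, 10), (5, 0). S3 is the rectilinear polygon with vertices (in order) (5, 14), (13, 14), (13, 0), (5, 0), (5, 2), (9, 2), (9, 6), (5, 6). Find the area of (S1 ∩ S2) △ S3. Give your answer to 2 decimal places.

122.38

|S1 ∩ S2| = 32.9788.
|(S1 ∩ S2) ∩ S3| = 3.3.
|(S1 ∩ S2) △ S3| = 32.9788 + 96 − 6.6 = 122.38.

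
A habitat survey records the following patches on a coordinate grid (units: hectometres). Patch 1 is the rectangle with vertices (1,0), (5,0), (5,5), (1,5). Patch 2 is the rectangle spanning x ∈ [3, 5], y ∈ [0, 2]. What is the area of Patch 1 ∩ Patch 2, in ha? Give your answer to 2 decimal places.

4.00

|Patch 1∩Patch 2|: x∈[3,5], y∈[0,2] → 2·2 = 4.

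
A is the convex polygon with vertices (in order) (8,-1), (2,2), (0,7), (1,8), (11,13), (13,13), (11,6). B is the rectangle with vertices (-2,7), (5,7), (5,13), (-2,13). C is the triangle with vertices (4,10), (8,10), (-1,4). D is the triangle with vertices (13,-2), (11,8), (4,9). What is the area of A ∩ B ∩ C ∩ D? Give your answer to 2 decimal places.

The intersection is the polygon with vertices (5,8), (4.882,7.922), (4,9), (5,8.857).
By the shoelace formula its area is 0.53.

0.53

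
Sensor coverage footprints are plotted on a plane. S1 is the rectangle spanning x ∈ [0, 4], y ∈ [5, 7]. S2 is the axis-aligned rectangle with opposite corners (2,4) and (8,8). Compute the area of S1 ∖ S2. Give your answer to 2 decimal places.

4.00

|S1∩S2|: x∈[2,4], y∈[5,7] → 2·2 = 4.
|S1| = 8.
|S1 ∖ S2| = |S1| − |S1∩S2| = 8 − 4 = 4.00.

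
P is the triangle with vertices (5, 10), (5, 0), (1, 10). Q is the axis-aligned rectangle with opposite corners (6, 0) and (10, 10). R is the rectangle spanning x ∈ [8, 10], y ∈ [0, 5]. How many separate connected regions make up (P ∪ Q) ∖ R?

(P ∪ Q) ∖ R splits into 2 disjoint pieces (area 20, area 30).

2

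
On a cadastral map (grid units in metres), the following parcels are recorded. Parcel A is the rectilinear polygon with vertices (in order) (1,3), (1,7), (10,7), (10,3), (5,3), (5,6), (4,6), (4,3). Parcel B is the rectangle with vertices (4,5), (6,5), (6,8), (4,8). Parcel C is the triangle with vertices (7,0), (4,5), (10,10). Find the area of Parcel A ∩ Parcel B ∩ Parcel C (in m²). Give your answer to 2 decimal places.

1.25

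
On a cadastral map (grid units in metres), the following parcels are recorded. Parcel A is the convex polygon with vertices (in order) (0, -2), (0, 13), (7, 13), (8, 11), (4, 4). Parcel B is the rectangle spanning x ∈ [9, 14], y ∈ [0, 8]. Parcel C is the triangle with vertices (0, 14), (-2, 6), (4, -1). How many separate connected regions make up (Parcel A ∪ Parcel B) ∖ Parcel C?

3

(Parcel A ∪ Parcel B) ∖ Parcel C splits into 3 disjoint pieces (area 6.0208, area 44.7524, area 40).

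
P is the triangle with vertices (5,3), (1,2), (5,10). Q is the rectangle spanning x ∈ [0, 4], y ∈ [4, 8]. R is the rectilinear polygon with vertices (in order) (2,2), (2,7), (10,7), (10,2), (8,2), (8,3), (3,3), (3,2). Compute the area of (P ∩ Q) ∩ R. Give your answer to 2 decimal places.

The region (P ∩ Q) ∩ R is the polygon with vertices (4,4), (2,4), (3.5,7), (4,7).
By the shoelace formula its area is 3.75.

3.75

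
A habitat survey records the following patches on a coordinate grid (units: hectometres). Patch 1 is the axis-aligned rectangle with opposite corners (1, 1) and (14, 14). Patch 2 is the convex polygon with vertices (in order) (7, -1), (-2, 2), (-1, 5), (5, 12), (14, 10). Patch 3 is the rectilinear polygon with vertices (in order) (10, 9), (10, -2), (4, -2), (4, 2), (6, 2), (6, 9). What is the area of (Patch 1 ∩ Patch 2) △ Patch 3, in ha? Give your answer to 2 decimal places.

87.58

|Patch 1 ∩ Patch 2| = 98.8939.
|(Patch 1 ∩ Patch 2) ∩ Patch 3| = 31.6558.
|(Patch 1 ∩ Patch 2) △ Patch 3| = 98.8939 + 52 − 63.3117 = 87.58.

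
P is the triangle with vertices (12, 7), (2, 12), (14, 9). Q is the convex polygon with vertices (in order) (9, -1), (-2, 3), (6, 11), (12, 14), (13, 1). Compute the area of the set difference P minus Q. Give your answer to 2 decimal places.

|P| = 15, |P∩Q| = 11.7892.
|P ∖ Q| = |P| − |P∩Q| = 15 − 11.7892 = 3.21.

3.21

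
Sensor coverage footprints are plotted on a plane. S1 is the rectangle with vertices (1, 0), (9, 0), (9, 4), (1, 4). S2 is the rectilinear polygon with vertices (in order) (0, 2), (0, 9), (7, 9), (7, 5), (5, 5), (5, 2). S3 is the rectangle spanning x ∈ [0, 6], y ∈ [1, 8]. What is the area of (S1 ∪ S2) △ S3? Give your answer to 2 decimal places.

29.00

|S1 ∪ S2| = 67.
|(S1 ∪ S2) ∩ S3| = 40.
|(S1 ∪ S2) △ S3| = 67 + 42 − 80 = 29.00.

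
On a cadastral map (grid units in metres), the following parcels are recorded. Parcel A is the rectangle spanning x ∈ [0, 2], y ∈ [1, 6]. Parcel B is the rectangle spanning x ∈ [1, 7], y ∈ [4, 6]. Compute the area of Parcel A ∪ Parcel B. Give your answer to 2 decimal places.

By inclusion–exclusion:
Individual areas: |Parcel A| = 10, |Parcel B| = 12.
|Parcel A∩Parcel B|: x∈[1,2], y∈[4,6] → 1·2 = 2.
|Parcel A ∪ Parcel B| = 22 − 2 = 20.00.

20.00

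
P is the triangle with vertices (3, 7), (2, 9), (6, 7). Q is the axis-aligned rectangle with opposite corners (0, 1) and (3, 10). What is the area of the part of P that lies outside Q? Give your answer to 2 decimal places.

2.25

|P| = 3, |P∩Q| = 0.75.
|P ∖ Q| = |P| − |P∩Q| = 3 − 0.75 = 2.25.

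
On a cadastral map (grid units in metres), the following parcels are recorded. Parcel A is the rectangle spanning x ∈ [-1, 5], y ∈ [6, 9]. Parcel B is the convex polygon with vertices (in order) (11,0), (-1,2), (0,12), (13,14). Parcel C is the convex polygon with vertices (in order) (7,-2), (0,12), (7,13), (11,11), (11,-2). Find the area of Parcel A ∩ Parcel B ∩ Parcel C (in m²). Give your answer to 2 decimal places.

8.25

The intersection is the polygon with vertices (5,6), (3,6), (1.5,9), (5,9).
By the shoelace formula its area is 8.25.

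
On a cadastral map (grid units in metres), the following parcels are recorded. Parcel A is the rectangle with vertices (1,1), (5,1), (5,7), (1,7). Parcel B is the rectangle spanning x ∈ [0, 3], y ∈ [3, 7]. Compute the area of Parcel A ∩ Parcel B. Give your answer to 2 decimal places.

8.00

|Parcel A∩Parcel B|: x∈[1,3], y∈[3,7] → 2·4 = 8.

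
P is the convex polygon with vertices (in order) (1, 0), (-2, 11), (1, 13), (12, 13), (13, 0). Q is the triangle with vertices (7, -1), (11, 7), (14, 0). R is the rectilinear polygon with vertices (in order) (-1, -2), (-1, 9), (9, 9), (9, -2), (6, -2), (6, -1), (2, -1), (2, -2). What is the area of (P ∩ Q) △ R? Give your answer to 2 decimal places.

|P ∩ Q| = 21.3281.
|(P ∩ Q) ∩ R| = 2.25.
|(P ∩ Q) △ R| = 21.3281 + 106 − 4.5 = 122.83.

122.83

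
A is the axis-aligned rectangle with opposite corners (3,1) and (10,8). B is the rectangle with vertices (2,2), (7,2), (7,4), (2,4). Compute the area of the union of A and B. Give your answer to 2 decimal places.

By inclusion–exclusion:
Individual areas: |A| = 49, |B| = 10.
|A∩B|: x∈[3,7], y∈[2,4] → 4·2 = 8.
|A ∪ B| = 59 − 8 = 51.00.

51.00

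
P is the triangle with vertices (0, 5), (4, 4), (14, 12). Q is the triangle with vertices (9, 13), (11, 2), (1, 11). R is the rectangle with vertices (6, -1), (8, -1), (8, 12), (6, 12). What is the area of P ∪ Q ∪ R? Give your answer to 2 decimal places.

72.58

By inclusion–exclusion:
Individual areas: |P| = 21, |Q| = 46, |R| = 26.
|P∩Q| = 7.3786.
|P∩R| = 4.2.
|Q∩R| = 12.8.
|P∩Q∩R| = 3.9618.
|P ∪ Q ∪ R| = 93 − 24.3786 + 3.9618 = 72.58.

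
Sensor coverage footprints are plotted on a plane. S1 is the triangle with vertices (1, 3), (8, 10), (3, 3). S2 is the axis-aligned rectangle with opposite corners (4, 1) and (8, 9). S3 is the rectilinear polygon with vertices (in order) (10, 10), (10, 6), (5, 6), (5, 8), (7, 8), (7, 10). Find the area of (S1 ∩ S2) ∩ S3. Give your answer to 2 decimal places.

1.27

|S1 ∩ S2| = 3.0571.
|(S1 ∩ S2) ∩ S3| = 1.27.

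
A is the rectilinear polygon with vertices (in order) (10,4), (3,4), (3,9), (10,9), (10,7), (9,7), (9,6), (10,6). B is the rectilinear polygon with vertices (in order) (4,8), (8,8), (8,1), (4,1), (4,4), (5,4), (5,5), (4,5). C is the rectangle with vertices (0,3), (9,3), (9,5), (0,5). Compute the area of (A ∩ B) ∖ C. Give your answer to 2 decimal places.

|A ∩ B| = 15.
|(A ∩ B) ∩ C| = 3.
|(A ∩ B) ∖ C| = 15 − 3 = 12.00.

12.00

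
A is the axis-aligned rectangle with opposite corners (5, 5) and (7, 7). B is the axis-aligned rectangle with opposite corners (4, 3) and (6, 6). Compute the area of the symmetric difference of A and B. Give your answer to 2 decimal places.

8.00

|A∩B|: x∈[5,6], y∈[5,6] → 1·1 = 1.
|A △ B| = |A| + |B| − 2·|A∩B| = 4 + 6 − 2 = 8.00.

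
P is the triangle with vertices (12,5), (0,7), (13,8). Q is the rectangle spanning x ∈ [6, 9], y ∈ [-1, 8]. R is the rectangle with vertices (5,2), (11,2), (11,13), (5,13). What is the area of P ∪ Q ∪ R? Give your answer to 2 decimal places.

By inclusion–exclusion:
Individual areas: |P| = 19, |Q| = 27, |R| = 66.
|P∩Q| = 5.4808.
|P∩R| = 11.6923.
|Q∩R|: x∈[6,9], y∈[2,8] → 3·6 = 18.
|P∩Q∩R| = 5.4808.
|P ∪ Q ∪ R| = 112 − 35.1731 + 5.4808 = 82.31.

82.31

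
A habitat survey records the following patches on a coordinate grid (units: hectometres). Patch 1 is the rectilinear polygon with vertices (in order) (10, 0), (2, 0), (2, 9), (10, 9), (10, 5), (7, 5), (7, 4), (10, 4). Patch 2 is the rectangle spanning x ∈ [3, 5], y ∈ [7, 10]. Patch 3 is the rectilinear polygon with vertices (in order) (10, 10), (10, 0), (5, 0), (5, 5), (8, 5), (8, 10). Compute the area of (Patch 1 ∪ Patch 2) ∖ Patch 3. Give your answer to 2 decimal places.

41.00

|Patch 1 ∪ Patch 2| = 71.
|(Patch 1 ∪ Patch 2) ∩ Patch 3| = 30.
|(Patch 1 ∪ Patch 2) ∖ Patch 3| = 71 − 30 = 41.00.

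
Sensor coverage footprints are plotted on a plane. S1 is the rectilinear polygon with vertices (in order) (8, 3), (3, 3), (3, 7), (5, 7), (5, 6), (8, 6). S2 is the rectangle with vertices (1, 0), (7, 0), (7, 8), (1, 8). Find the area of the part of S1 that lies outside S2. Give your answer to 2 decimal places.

|S1| = 17, |S1∩S2| = 14.
|S1 ∖ S2| = |S1| − |S1∩S2| = 17 − 14 = 3.00.

3.00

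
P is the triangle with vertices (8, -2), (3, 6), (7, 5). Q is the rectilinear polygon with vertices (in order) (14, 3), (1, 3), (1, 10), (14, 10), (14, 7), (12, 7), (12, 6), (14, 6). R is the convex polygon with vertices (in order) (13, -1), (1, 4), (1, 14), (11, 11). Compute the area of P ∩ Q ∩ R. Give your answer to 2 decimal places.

The intersection is the polygon with vertices (7,5), (7.286,3), (4.875,3), (3,6).
By the shoelace formula its area is 7.47.

7.47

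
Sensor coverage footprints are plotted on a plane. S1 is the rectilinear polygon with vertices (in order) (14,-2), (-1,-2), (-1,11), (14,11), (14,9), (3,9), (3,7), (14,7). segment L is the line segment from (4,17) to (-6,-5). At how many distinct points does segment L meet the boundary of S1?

2

The segment meets the boundary at (-1,6), (1.273,11).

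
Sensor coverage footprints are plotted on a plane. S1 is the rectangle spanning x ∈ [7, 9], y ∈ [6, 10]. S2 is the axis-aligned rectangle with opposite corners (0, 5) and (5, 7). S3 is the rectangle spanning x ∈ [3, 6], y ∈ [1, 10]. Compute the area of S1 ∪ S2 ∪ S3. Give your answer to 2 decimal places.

By inclusion–exclusion:
Individual areas: |S1| = 8, |S2| = 10, |S3| = 27.
|S1∩S2| = 0 (no overlap).
|S1∩S3| = 0 (no overlap).
|S2∩S3|: x∈[3,5], y∈[5,7] → 2·2 = 4.
|S1∩S2∩S3| = 0.
|S1 ∪ S2 ∪ S3| = 45 − 4 + 0 = 41.00.

41.00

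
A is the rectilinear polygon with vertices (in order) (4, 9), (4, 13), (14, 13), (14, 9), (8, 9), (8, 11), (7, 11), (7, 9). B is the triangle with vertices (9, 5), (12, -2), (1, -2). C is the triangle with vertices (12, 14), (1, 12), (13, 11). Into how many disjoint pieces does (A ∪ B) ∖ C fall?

(A ∪ B) ∖ C splits into 3 disjoint pieces (area 24.0417, area 0.5682, area 38.5).

3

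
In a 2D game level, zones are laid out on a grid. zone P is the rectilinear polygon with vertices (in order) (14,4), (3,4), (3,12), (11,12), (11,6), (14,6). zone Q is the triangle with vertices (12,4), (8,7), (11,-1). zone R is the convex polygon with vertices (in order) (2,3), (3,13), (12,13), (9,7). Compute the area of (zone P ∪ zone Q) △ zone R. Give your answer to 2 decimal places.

|zone P ∪ zone Q| = 77.1875.
|(zone P ∪ zone Q) ∩ zone R| = 46.125.
|(zone P ∪ zone Q) △ zone R| = 77.1875 + 60 − 92.25 = 44.94.

44.94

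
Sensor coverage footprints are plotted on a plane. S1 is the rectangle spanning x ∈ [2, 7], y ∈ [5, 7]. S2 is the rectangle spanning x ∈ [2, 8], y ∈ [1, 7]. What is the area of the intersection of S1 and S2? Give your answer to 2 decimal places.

|S1∩S2|: x∈[2,7], y∈[5,7] → 5·2 = 10.

10.00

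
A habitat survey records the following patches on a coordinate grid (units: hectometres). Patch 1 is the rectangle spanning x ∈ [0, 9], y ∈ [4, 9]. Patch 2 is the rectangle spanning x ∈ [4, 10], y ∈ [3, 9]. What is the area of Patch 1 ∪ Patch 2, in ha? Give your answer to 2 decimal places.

By inclusion–exclusion:
Individual areas: |Patch 1| = 45, |Patch 2| = 36.
|Patch 1∩Patch 2|: x∈[4,9], y∈[4,9] → 5·5 = 25.
|Patch 1 ∪ Patch 2| = 81 − 25 = 56.00.

56.00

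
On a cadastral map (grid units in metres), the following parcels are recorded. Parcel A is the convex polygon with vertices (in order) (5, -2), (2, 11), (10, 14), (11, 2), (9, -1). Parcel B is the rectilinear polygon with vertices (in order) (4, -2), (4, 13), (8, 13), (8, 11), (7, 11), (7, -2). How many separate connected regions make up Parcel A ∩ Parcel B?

1

Parcel A ∩ Parcel B is a single connected region.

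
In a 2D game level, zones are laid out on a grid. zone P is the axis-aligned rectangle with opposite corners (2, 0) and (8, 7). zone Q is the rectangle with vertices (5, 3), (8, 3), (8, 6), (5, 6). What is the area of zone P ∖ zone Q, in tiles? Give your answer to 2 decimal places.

33.00

|zone P∩zone Q|: x∈[5,8], y∈[3,6] → 3·3 = 9.
|zone P| = 42.
|zone P ∖ zone Q| = |zone P| − |zone P∩zone Q| = 42 − 9 = 33.00.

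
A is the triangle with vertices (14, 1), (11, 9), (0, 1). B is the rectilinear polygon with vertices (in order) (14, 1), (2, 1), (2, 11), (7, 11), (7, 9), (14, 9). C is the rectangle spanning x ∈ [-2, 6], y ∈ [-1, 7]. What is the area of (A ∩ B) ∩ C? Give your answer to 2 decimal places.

11.64

The region (A ∩ B) ∩ C is the polygon with vertices (2,1), (2,2.454), (6,5.364), (6,1).
By the shoelace formula its area is 11.64.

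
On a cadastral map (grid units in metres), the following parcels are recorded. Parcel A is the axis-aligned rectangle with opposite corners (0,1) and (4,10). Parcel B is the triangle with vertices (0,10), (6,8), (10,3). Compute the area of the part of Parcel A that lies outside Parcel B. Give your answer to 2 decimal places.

|Parcel A| = 36, |Parcel A∩Parcel B| = 2.9333.
|Parcel A ∖ Parcel B| = |Parcel A| − |Parcel A∩Parcel B| = 36 − 2.9333 = 33.07.

33.07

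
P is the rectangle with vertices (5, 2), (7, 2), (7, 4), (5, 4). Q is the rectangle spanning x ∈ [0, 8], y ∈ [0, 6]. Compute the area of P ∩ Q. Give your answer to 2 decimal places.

|P∩Q|: x∈[5,7], y∈[2,4] → 2·2 = 4.

4.00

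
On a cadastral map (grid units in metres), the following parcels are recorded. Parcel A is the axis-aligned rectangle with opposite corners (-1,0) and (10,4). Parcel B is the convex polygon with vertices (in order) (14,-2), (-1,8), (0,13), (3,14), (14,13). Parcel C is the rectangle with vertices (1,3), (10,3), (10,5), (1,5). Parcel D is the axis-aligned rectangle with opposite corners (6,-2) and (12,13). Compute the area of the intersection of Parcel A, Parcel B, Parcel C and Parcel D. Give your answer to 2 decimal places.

3.92

The intersection is the polygon with vertices (6.5,3), (6,3.333), (6,4), (10,4), (10,3).
By the shoelace formula its area is 3.92.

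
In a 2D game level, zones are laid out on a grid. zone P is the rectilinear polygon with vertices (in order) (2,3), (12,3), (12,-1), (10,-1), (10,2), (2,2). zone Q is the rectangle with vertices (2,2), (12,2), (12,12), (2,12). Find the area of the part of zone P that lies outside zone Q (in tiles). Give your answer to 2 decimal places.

|zone P| = 16, |zone P∩zone Q| = 10.
|zone P ∖ zone Q| = |zone P| − |zone P∩zone Q| = 16 − 10 = 6.00.

6.00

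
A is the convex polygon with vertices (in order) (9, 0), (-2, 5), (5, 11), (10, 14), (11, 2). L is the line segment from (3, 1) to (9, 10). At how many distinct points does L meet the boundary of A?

1

The segment meets the boundary at (3.884,2.326).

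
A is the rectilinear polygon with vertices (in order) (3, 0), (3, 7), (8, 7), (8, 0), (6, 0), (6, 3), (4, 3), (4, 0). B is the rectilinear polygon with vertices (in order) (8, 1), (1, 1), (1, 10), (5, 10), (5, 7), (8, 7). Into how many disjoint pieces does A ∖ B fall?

A ∖ B splits into 2 disjoint pieces (area 1, area 2).

2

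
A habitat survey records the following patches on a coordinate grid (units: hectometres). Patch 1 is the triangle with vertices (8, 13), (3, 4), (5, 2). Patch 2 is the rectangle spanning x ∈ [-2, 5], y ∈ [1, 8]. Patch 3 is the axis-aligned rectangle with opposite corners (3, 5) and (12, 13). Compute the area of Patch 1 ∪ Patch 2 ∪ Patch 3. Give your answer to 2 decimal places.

116.23

By inclusion–exclusion:
Individual areas: |Patch 1| = 14, |Patch 2| = 49, |Patch 3| = 72.
|Patch 1∩Patch 2| = 5.6.
|Patch 1∩Patch 3| = 9.0505.
|Patch 2∩Patch 3|: x∈[3,5], y∈[5,8] → 2·3 = 6.
|Patch 1∩Patch 2∩Patch 3| = 1.8778.
|Patch 1 ∪ Patch 2 ∪ Patch 3| = 135 − 20.6505 + 1.8778 = 116.23.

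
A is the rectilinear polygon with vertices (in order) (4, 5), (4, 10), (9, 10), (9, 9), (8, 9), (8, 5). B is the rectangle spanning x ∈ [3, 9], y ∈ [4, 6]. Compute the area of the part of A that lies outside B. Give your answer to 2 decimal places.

|A| = 21, |A∩B| = 4.
|A ∖ B| = |A| − |A∩B| = 21 − 4 = 17.00.

17.00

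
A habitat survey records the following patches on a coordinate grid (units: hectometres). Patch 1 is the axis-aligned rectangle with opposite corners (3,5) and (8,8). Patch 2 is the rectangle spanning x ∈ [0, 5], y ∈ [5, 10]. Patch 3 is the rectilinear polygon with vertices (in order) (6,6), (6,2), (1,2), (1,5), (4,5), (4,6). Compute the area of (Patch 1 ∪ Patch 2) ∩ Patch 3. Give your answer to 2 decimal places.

2.00

|Patch 1 ∪ Patch 2| = 34.
|(Patch 1 ∪ Patch 2) ∩ Patch 3| = 2.00.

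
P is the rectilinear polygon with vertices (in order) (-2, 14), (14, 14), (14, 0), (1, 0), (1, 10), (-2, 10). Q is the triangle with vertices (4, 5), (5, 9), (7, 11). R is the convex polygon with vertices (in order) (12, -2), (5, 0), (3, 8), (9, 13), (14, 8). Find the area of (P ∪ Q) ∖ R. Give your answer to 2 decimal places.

|P ∪ Q| = 194.
|(P ∪ Q) ∩ R| = 101.1.
|(P ∪ Q) ∖ R| = 194 − 101.1 = 92.90.

92.90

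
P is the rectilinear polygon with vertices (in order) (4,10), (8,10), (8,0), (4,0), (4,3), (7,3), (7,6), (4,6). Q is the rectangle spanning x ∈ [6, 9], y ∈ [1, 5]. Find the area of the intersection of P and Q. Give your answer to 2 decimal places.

The intersection is the polygon with vertices (8,1), (6,1), (6,3), (7,3), (7,5), (8,5).
By the shoelace formula its area is 6.00.

6.00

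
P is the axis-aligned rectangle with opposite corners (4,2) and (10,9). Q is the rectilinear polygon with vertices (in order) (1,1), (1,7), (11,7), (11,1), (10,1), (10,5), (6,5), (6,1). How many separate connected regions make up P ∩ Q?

1

P ∩ Q is a single connected region.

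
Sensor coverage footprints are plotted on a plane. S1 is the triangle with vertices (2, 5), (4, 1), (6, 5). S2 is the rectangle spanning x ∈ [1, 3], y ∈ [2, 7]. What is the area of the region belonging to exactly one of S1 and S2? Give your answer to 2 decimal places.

16.00

|S1| = 8, |S2| = 10, |S1∩S2| = 1.
|S1 △ S2| = |S1| + |S2| − 2·|S1∩S2| = 8 + 10 − 2 = 16.00.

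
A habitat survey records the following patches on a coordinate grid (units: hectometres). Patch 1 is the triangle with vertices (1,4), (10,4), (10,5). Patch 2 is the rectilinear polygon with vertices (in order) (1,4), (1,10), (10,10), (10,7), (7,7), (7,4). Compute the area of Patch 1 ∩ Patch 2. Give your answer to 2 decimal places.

2.00

The intersection is the polygon with vertices (1,4), (7,4.667), (7,4).
By the shoelace formula its area is 2.00.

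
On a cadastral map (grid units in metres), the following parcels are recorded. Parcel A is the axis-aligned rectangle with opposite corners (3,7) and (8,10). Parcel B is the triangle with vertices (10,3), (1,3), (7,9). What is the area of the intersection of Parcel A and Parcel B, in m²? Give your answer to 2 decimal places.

3.00

The intersection is the polygon with vertices (5,7), (7,9), (8,7).
By the shoelace formula its area is 3.00.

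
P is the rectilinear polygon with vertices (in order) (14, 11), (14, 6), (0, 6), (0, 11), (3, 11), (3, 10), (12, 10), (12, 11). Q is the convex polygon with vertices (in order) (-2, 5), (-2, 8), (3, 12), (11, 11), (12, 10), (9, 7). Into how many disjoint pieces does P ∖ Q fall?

2

P ∖ Q splits into 2 disjoint pieces (area 20.25, area 1.225).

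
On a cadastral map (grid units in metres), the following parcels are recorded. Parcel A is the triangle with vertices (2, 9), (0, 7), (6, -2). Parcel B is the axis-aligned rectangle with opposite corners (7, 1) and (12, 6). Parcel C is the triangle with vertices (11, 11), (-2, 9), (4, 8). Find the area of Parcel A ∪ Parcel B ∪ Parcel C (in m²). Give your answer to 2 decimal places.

By inclusion–exclusion:
Individual areas: |Parcel A| = 15, |Parcel B| = 25, |Parcel C| = 12.5.
|Parcel A∩Parcel B| = 0.
|Parcel A∩Parcel C| = 0.2765.
|Parcel B∩Parcel C| = 0.
|Parcel A∩Parcel B∩Parcel C| = 0.
|Parcel A ∪ Parcel B ∪ Parcel C| = 52.5 − 0.2765 + 0 = 52.22.

52.22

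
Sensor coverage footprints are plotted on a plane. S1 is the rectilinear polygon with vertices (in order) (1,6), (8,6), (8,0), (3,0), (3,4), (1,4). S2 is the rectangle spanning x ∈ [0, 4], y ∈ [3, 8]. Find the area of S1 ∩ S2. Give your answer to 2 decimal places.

The intersection is the polygon with vertices (4,6), (4,3), (3,3), (3,4), (1,4), (1,6).
By the shoelace formula its area is 7.00.

7.00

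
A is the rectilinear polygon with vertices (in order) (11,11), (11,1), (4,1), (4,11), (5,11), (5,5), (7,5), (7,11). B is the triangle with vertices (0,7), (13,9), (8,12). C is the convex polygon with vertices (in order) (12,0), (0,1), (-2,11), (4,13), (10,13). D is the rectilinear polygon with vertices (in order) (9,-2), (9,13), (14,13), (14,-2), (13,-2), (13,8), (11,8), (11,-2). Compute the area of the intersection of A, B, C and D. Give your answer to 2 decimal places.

3.59

The intersection is the polygon with vertices (9.667,11), (10.373,10.576), (10.671,8.642), (9,8.385), (9,11).
By the shoelace formula its area is 3.59.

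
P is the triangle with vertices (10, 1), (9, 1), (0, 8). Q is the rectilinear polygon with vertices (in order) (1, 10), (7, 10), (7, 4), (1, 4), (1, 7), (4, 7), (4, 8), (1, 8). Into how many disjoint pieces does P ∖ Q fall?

2

P ∖ Q splits into 2 disjoint pieces (area 2.3571, area 0.0714).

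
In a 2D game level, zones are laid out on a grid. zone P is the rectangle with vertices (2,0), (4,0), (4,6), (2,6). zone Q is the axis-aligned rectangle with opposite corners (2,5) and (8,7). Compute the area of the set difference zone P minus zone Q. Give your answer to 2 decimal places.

|zone P∩zone Q|: x∈[2,4], y∈[5,6] → 2·1 = 2.
|zone P| = 12.
|zone P ∖ zone Q| = |zone P| − |zone P∩zone Q| = 12 − 2 = 10.00.

10.00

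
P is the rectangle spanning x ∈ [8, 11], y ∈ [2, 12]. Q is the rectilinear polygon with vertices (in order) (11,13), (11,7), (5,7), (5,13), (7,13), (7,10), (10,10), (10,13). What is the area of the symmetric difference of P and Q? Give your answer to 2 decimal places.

|P| = 30, |Q| = 27, |P∩Q| = 11.
|P △ Q| = |P| + |Q| − 2·|P∩Q| = 30 + 27 − 22 = 35.00.

35.00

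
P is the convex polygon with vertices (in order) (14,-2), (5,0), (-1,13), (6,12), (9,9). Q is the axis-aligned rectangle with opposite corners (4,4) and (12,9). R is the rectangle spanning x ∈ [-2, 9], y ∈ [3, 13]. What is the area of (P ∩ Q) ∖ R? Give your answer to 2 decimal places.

5.68

|P ∩ Q| = 30.6818.
|(P ∩ Q) ∩ R| = 25.
|(P ∩ Q) ∖ R| = 30.6818 − 25 = 5.68.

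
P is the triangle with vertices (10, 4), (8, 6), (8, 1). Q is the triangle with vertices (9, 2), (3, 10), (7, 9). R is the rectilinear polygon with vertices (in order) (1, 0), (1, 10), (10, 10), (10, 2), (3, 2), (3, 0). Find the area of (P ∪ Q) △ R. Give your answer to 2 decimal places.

59.73

|P ∪ Q| = 16.9358.
|(P ∪ Q) ∩ R| = 16.6025.
|(P ∪ Q) △ R| = 16.9358 + 76 − 33.2049 = 59.73.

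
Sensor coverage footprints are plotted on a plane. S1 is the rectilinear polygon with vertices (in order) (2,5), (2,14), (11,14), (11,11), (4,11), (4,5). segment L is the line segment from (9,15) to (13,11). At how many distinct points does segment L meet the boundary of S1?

2

The segment meets the boundary at (11,13), (10,14).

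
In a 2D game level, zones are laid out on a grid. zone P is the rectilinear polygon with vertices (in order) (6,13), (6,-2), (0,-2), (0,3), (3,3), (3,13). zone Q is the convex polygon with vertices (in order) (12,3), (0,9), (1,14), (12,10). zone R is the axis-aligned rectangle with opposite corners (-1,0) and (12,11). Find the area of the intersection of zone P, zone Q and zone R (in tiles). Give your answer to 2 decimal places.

12.75

The intersection is the polygon with vertices (3,7.5), (3,11), (6,11), (6,6).
By the shoelace formula its area is 12.75.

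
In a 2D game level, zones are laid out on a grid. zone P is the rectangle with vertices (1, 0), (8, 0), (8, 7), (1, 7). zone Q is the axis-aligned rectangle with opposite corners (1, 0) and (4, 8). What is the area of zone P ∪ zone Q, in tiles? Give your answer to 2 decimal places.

By inclusion–exclusion:
Individual areas: |zone P| = 49, |zone Q| = 24.
|zone P∩zone Q|: x∈[1,4], y∈[0,7] → 3·7 = 21.
|zone P ∪ zone Q| = 73 − 21 = 52.00.

52.00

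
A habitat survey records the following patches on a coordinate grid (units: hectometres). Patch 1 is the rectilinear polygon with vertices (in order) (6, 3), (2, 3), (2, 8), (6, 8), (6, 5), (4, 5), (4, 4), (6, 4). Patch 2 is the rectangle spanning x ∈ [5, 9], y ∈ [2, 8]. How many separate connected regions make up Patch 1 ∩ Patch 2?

Patch 1 ∩ Patch 2 splits into 2 disjoint pieces (area 1, area 3).

2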